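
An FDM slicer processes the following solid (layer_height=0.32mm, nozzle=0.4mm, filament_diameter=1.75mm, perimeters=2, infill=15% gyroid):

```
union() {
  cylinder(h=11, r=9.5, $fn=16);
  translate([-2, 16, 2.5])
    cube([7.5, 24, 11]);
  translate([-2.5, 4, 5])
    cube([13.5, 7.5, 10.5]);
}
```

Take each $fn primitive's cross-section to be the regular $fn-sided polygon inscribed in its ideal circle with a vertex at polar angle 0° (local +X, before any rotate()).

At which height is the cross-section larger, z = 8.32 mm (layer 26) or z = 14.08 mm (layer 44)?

layer 26 (z = 8.32 mm)

Layer 26 (z = 8.32): the r=9.5 cylinder gives a regular 16-gon of circumradius 9.5 (constant along its height) (area = (16/2)·9.500²·sin(360°/16) = 276.30 mm²); the cube at (-2, 16) (footprint 7.5×24) is included at this height (area 180.00 mm²); the 13.5×7.5 cube at (-2.5, 4) contributes its full rectangle (area 101.25 mm²); Merging all regions: the regions partially overlap — summed areas 557.55 mm² minus the doubly-counted overlap 45.83 mm² gives 511.72 mm² — area = 511.72 mm². So its area = 511.72 mm². Layer 44 (z = 14.08): the cylinder does not reach this height (z outside [0, 11]); the cube at (-2, 16) is absent (z outside [2.5, 13.5]); the cube at (-2.5, 4) (footprint 13.5×7.5) is included at this height (area 101.25 mm²); Taking the union: only the 13.5×7.5 cube at (-2.5, 4) is present, so the union is just that shape — area = 101.25 mm². So its area = 101.25 mm². Layer 26 is larger (511.72 vs 101.25 mm²).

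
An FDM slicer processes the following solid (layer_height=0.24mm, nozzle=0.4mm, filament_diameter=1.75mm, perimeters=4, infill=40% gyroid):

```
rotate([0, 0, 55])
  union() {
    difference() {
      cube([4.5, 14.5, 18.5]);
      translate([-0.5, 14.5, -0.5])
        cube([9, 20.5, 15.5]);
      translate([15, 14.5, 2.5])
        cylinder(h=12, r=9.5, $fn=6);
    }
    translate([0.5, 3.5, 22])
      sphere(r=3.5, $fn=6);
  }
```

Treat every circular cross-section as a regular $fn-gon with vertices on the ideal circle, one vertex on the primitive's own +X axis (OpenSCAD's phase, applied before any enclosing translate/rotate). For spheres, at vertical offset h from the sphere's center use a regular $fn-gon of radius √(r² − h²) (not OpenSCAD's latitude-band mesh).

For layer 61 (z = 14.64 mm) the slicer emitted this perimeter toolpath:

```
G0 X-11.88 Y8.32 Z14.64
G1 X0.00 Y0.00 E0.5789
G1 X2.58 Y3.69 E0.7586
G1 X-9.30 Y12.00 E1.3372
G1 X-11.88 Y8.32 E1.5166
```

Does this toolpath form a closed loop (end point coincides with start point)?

Start point (G0): (-11.88, 8.32). End point (last G1): the path returns to the start — closed.

yes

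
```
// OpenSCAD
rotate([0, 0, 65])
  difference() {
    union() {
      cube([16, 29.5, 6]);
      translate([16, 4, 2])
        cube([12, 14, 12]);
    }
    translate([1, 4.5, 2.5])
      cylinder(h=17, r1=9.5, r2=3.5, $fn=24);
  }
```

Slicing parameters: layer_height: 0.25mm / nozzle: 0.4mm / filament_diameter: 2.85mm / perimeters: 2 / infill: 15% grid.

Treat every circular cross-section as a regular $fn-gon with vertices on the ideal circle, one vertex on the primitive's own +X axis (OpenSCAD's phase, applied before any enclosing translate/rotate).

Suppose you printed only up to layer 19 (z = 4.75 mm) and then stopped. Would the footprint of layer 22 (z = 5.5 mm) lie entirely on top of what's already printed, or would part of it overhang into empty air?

part overhangs

Compare the two slices. At z = 4.75: the cube (footprint 16×29.5) is included at this height (area 472.00 mm²); the cube at (16, 4) is present — its section is the full 12×14 rectangle (area 168.00 mm²); Combining (union): the 2 present regions share edge segments without overlapping in area, so areas simply add but the touching pieces fuse into one outline (the shared edge portions become interior and drop out of the boundary) — area = 640.00 mm²; the cone at (1, 4.5) (r1=9.5→r2=3.5) has section circumradius 8.706 here — a regular 24-gon (area = (24/2)·8.706²·sin(360°/24) = 235.40 mm²); Taking the first minus the rest: starting from the result so far (640.00 mm²), the cone at (1, 4.5) partially overlaps it — only the 109.12 mm² overlap (of its 235.40 mm²) is removed, clipping the outline — area = 530.88 mm²; (rotated 65° about Z; rotation is an isometry so areas/perimeters/island counts are preserved). At z = 5.5: the 16×29.5 cube contributes its full rectangle (area 472.00 mm²); the cube at (16, 4) (footprint 12×14) is included at this height (area 168.00 mm²); Merging all regions: the 2 present regions share edge segments without overlapping in area, so areas simply add but the touching pieces fuse into one outline (the shared edge portions become interior and drop out of the boundary) — area = 640.00 mm²; the cone at (1, 4.5) (r1=9.5→r2=3.5) has section circumradius 8.441 here — a regular 24-gon (area = (24/2)·8.441²·sin(360°/24) = 221.30 mm²); Taking the first minus the rest: starting from that combined region (640.00 mm²), the cone at (1, 4.5) partially overlaps it — only the 104.08 mm² overlap (of its 221.30 mm²) is removed, clipping the outline — area = 535.92 mm²; (rotated 65° about Z; rotation is an isometry so areas/perimeters/island counts are preserved). Checking containment: at z = 5.5 the cross-section extends beyond the z = 4.75 cross-section by about 5.03 mm².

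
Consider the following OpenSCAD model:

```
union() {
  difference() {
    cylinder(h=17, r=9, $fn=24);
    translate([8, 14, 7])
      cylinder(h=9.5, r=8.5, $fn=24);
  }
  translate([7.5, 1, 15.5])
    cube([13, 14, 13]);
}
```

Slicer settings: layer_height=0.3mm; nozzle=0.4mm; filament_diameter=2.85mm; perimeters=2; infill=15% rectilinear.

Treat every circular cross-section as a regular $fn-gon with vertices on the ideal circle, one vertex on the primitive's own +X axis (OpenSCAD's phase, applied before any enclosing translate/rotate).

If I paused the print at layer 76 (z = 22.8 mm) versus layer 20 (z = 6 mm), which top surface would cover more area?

Layer 76 (z = 22.8): the cylinder is not intersected at this z (z outside [0, 17]); the cylinder at (8, 14) is not intersected at this z (z outside [7, 16.5]); After the difference (first − rest): the first operand is absent here, so nothing remains; the cube at (7.5, 1) (footprint 13×14) is included at this height (area 182.00 mm²); Combining (union): only the 13×14 cube at (7.5, 1) is present, so the union is just that shape — area = 182.00 mm². So its area = 182.00 mm². Layer 20 (z = 6): the r=9 cylinder contributes a regular 24-gon of circumradius 9 (area = (24/2)·9.000²·sin(360°/24) = 251.57 mm²); the cylinder at (8, 14) is not intersected at this z (z outside [7, 16.5]); Subtracting the remaining from the first: none of the subtracted shapes is present at this height, so the r=9 cylinder is unchanged — area = 251.57 mm²; the cube at (7.5, 1) is absent (z outside [15.5, 28.5]); Combining (union): only the result so far is present, so the union is just that shape — area = 251.57 mm². So its area = 251.57 mm². Layer 20 is larger (251.57 vs 182.00 mm²).

layer 20 (z = 6 mm)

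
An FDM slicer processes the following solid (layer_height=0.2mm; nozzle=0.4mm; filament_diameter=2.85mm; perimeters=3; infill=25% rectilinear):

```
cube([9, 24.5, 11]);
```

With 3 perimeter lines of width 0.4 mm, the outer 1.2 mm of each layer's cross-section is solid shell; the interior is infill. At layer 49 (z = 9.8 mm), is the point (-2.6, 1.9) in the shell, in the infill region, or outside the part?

At z = 9.8 mm: the cube is present — its section is the full 9×24.5 rectangle. Overall, the cross-section is a single solid region. The nearest boundary edge runs (0.00, 24.50)→(0.00, 0.00); distance from the point to it = 2.60 mm. The point is not inside any of the regions above, so it lies outside the cross-section (2.60 mm from the nearest boundary).

outside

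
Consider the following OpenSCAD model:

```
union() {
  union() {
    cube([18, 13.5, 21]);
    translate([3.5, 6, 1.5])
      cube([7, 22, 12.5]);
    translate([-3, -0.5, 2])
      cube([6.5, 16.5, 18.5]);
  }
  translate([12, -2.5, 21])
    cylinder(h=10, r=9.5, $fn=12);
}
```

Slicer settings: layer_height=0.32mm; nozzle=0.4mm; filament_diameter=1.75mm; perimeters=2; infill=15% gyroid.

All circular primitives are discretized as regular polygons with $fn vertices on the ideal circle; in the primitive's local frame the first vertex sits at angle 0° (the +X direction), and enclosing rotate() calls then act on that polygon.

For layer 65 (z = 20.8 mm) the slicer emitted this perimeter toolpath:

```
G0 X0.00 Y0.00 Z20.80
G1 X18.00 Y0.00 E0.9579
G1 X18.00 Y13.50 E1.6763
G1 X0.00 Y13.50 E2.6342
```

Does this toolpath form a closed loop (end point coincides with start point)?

Start point (G0): (0.00, 0.00). End point (last G1): the path does not return to the start — open.

no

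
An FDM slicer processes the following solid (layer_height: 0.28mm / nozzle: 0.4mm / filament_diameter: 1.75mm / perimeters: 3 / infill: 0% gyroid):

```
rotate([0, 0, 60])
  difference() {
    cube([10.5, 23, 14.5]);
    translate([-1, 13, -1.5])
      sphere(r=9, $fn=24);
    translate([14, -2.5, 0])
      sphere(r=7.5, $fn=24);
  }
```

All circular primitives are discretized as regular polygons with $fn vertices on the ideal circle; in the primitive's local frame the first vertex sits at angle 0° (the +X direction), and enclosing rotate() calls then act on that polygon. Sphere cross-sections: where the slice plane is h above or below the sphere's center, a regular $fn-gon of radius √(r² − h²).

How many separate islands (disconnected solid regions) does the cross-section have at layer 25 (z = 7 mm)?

1

At z = 7 mm: the 10.5×23 cube contributes its full rectangle; the r=9 sphere at (-1, 13) contributes a regular 24-gon of circumradius √(9²−8.5²) = 2.958; the r=7.5 sphere at (14, -2.5) contributes a regular 24-gon of circumradius √(7.5²−7²) = 2.693; Taking the first minus the rest: starting from the 10.5×23 cube, the r=9 sphere at (-1, 13) partially overlaps it — only the 7.82 mm² overlap (of its 27.18 mm²) is removed, clipping the outline; the r=7.5 sphere at (14, -2.5) misses the remaining region (no effect) — 1 connected region; (rotated 60° about Z; rotation is an isometry so areas/perimeters/island counts are preserved). Overall, the cross-section is a single solid region. Island count = 1.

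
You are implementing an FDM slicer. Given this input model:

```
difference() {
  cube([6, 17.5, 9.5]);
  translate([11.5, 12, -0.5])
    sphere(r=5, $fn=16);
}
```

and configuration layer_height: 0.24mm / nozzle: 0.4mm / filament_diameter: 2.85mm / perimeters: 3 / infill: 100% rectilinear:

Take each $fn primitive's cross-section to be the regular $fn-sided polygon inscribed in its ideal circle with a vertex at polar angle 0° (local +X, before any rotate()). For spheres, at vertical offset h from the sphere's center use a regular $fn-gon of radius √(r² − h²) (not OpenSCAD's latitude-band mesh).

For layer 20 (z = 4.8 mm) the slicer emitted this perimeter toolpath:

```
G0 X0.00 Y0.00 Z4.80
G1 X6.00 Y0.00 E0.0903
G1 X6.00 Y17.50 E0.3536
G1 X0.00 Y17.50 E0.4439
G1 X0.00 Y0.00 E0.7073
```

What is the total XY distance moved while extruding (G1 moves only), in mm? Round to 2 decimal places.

Sum the Euclidean lengths of each G1 segment: total = 47.00 mm.

47.00 mm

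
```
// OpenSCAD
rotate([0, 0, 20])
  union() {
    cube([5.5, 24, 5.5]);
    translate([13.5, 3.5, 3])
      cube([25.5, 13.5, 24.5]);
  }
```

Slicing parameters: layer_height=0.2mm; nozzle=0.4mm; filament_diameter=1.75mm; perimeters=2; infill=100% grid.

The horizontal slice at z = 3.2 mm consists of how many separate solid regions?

At z = 3.2 mm: the cube is present — its section is the full 5.5×24 rectangle; the cube at (13.5, 3.5) (footprint 25.5×13.5) is included at this height; Taking the union: the 2 present regions are separate (no shared area or edge), so areas and boundary lengths simply add and each stays a separate island — 2 connected regions; (rotated 20° about Z; rotation is an isometry so areas/perimeters/island counts are preserved). The result has 2 disconnected regions.

2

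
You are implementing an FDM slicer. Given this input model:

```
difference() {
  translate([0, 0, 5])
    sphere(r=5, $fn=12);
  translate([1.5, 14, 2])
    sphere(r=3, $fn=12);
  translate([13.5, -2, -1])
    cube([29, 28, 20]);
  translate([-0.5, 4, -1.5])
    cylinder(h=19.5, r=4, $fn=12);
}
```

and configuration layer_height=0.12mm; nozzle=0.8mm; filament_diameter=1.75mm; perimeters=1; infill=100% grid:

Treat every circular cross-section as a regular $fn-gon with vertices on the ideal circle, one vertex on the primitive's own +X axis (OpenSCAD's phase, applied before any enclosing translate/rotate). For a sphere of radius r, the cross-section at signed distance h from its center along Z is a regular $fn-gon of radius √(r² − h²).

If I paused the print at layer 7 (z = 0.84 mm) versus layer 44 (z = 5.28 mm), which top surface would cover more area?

layer 44 (z = 5.28 mm)

Layer 7 (z = 0.84): the sphere: section is a regular 12-gon, circumradius = √(r²−h²) = √(5²−4.16²) = 2.774 (area = (12/2)·2.774²·sin(360°/12) = 23.08 mm²); the sphere at (1.5, 14): section is a regular 12-gon, circumradius = √(r²−h²) = √(3²−1.16²) = 2.767 (area = (12/2)·2.767²·sin(360°/12) = 22.96 mm²); the cube at (13.5, -2) (footprint 29×28) is included at this height (area 812.00 mm²); the r=4 cylinder at (-0.5, 4) contributes a regular 12-gon of circumradius 4 (area = (12/2)·4.000²·sin(360°/12) = 48.00 mm²); After the difference (first − rest): starting from the r=5 sphere (23.08 mm²), the r=3 sphere at (1.5, 14) misses the remaining region (no effect); the 29×28 cube at (13.5, -2) misses the remaining region (no effect); the r=4 cylinder at (-0.5, 4) partially overlaps it — only the 9.21 mm² overlap (of its 48.00 mm²) is removed, clipping the outline — area = 13.88 mm². So its area = 13.88 mm². Layer 44 (z = 5.28): the r=5 sphere contributes a regular 12-gon of circumradius √(5²−0.28²) = 4.992 (area = (12/2)·4.992²·sin(360°/12) = 74.76 mm²); the sphere at (1.5, 14) does not reach this height (|z−center|=3.280 > r=3); the 29×28 cube at (13.5, -2) contributes its full rectangle (area 812.00 mm²); the cylinder at (-0.5, 4): section is a regular 12-gon, circumradius r=4 (area = (12/2)·4.000²·sin(360°/12) = 48.00 mm²); Taking the first minus the rest: starting from the r=5 sphere (74.76 mm²), the 29×28 cube at (13.5, -2) misses the remaining region (no effect); the r=4 cylinder at (-0.5, 4) partially overlaps it — only the 26.09 mm² overlap (of its 48.00 mm²) is removed, clipping the outline — area = 48.67 mm². So its area = 48.67 mm². Layer 44 is larger (48.67 vs 13.88 mm²).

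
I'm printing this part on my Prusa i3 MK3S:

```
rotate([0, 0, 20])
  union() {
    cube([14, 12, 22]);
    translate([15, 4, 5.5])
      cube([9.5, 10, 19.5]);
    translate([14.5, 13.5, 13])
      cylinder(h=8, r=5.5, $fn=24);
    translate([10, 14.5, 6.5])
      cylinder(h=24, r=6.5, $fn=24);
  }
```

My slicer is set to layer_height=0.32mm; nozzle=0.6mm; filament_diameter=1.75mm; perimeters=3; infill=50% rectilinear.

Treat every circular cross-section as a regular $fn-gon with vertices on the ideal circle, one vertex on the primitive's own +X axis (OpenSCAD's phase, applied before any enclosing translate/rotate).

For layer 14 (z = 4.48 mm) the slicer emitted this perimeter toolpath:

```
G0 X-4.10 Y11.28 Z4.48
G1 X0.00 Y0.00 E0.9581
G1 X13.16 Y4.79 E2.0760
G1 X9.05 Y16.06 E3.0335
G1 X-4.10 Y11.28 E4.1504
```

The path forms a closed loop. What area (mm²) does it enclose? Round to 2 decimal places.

Apply the shoelace formula to the sequence of (X, Y) vertices; enclosed area = 167.97 mm².

167.97 mm²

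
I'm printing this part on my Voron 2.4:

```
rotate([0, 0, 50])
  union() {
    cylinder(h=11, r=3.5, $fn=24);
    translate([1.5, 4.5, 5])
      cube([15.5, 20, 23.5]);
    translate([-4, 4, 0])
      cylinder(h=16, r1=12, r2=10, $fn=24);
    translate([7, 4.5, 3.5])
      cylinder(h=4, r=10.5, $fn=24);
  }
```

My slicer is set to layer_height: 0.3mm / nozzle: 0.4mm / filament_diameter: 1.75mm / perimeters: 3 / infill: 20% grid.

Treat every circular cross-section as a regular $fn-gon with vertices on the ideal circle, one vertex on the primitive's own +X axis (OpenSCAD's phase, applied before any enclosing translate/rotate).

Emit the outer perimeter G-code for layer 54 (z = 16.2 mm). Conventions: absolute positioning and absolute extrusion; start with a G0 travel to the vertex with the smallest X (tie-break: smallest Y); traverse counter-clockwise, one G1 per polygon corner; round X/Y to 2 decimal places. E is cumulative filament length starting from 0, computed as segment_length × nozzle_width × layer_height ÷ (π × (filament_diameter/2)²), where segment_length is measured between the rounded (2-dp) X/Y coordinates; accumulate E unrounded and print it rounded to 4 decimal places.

At z = 16.2 mm: the cylinder does not reach this height (z outside [0, 11]); the cube at (1.5, 4.5) is present — its section is the full 15.5×20 rectangle; the cone at (-4, 4) is not intersected at this z (z outside [0, 16]); the cylinder at (7, 4.5) does not reach this height (z outside [3.5, 7.5]); Combining (union): only the 15.5×20 cube at (1.5, 4.5) is present, so the union is just that shape — 1 connected region; (rotated 50° about Z; rotation is an isometry so areas/perimeters/island counts are preserved). The outline is a single polygon with 4 vertices. Extrusion per mm of travel: 0.4 × 0.3 / (π × 0.875²) = 0.049890. Accumulating E over each segment gives final E = 3.5420.

G0 X-17.80 Y16.90 Z16.20
G1 X-2.48 Y4.04 E0.9979
G1 X7.48 Y15.92 E1.7713
G1 X-7.84 Y28.77 E2.7689
G1 X-17.80 Y16.90 E3.5420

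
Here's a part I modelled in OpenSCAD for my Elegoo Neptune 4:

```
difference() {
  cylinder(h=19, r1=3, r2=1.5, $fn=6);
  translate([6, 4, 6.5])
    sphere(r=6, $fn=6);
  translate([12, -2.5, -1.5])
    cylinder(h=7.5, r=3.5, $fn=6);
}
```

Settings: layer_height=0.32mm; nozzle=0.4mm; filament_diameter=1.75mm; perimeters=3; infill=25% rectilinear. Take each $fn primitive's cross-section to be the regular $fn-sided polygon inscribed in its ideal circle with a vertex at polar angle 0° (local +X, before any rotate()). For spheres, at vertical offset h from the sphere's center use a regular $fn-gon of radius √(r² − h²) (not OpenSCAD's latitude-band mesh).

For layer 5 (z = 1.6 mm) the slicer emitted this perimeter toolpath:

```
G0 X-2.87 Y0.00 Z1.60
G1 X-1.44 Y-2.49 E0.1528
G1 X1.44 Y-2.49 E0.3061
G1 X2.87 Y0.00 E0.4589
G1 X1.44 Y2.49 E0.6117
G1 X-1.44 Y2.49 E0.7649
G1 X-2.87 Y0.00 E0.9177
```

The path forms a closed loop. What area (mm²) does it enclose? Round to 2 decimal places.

Apply the shoelace formula to the sequence of (X, Y) vertices; enclosed area = 21.46 mm².

21.46 mm²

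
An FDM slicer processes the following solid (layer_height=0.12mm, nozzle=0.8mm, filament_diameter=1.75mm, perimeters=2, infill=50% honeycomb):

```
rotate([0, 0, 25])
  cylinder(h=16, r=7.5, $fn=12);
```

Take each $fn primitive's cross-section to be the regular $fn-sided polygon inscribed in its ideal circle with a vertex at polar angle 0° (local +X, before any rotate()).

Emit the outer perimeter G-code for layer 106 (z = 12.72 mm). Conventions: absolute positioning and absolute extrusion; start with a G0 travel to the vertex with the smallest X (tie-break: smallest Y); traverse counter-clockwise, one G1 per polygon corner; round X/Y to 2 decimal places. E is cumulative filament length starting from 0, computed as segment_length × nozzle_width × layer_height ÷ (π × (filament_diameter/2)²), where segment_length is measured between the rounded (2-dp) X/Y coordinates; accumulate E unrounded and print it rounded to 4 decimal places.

At z = 12.72 mm: the r=7.5 cylinder gives a regular 12-gon of circumradius 7.5 (constant along its height); (whole slice rotated 25° about Z — lengths, areas and connectivity unchanged). The outline is a single polygon with 12 vertices. Extrusion per mm of travel: 0.8 × 0.12 / (π × 0.875²) = 0.039912. Accumulating E over each segment gives final E = 1.8591.

G0 X-7.47 Y0.65 Z12.72
G1 X-6.80 Y-3.17 E0.1548
G1 X-4.30 Y-6.14 E0.3097
G1 X-0.65 Y-7.47 E0.4648
G1 X3.17 Y-6.80 E0.6196
G1 X6.14 Y-4.30 E0.7745
G1 X7.47 Y-0.65 E0.9296
G1 X6.80 Y3.17 E1.0844
G1 X4.30 Y6.14 E1.2393
G1 X0.65 Y7.47 E1.3944
G1 X-3.17 Y6.80 E1.5491
G1 X-6.14 Y4.30 E1.7041
G1 X-7.47 Y0.65 E1.8591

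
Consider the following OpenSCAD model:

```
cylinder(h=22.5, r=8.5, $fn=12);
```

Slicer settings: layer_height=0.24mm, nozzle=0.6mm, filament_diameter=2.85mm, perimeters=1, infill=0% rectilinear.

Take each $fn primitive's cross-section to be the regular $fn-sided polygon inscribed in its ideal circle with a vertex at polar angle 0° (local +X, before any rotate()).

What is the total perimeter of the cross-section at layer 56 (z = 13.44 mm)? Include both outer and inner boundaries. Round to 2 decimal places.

At z = 13.44 mm: the cylinder: section is a regular 12-gon, circumradius r=8.5 (perimeter = 2·12·8.500·sin(180°/12) = 52.80 mm). Overall, the cross-section is a single solid region. Total boundary length (outer) = 52.80 mm.

52.80 mm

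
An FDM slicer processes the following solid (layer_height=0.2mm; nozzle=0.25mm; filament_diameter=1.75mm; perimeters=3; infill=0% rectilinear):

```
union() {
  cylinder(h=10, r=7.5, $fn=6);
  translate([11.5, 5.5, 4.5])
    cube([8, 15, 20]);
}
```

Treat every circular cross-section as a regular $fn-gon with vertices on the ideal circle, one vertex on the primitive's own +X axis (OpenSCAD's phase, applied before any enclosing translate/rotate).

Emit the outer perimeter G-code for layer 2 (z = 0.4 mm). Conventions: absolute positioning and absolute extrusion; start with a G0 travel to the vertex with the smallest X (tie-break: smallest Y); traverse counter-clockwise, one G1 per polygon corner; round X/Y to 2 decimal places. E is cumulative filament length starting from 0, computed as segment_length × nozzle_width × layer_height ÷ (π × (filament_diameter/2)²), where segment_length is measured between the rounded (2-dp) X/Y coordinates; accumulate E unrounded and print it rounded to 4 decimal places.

At z = 0.4 mm: the r=7.5 cylinder contributes a regular 6-gon of circumradius 7.5; the cube at (11.5, 5.5) is not intersected at this z (z outside [4.5, 24.5]); Taking the union: only the r=7.5 cylinder is present, so the union is just that shape — 1 connected region. The outline is a single polygon with 6 vertices. Extrusion per mm of travel: 0.25 × 0.2 / (π × 0.875²) = 0.020788. Accumulating E over each segment gives final E = 0.9358.

G0 X-7.50 Y0.00 Z0.40
G1 X-3.75 Y-6.50 E0.1560
G1 X3.75 Y-6.50 E0.3119
G1 X7.50 Y0.00 E0.4679
G1 X3.75 Y6.50 E0.6239
G1 X-3.75 Y6.50 E0.7798
G1 X-7.50 Y0.00 E0.9358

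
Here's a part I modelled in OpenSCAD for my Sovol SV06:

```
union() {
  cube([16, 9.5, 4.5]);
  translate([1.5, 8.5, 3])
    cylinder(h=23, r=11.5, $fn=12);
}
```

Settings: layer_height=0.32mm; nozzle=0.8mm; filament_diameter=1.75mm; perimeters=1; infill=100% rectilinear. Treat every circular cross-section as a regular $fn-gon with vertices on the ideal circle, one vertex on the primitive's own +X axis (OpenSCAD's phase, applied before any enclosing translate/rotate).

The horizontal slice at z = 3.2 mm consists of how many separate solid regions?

At z = 3.2 mm: the cube (footprint 16×9.5) is included at this height; the r=11.5 cylinder at (1.5, 8.5) gives a regular 12-gon of circumradius 11.5 (constant along its height); Merging all regions: the regions partially overlap (shared area 110.92 mm²), so overlapping operands fuse into one piece — 1 connected region. The result has 1 disconnected region.

1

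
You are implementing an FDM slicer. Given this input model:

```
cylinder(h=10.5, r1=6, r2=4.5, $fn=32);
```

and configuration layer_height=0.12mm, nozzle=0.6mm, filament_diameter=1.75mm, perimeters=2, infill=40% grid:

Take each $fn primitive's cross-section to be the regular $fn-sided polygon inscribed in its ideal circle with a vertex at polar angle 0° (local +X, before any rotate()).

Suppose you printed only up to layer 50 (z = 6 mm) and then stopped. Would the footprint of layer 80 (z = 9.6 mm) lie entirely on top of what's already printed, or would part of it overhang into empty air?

entirely on top

Compare the two slices. At z = 6: the cone: at t=0.571 of its height the radius interpolates to r₁+(r₂−r₁)t = 5.143, giving a regular 32-gon of that circumradius (area = (32/2)·5.143²·sin(360°/32) = 82.56 mm²). At z = 9.6: the cone contributes a regular 32-gon of circumradius 4.629 (interpolated between r1=6 and r2=4.5 at t=0.914) (area = (32/2)·4.629²·sin(360°/32) = 66.87 mm²). Checking containment: the cross-section at z = 9.6 is a subset of the cross-section at z = 6.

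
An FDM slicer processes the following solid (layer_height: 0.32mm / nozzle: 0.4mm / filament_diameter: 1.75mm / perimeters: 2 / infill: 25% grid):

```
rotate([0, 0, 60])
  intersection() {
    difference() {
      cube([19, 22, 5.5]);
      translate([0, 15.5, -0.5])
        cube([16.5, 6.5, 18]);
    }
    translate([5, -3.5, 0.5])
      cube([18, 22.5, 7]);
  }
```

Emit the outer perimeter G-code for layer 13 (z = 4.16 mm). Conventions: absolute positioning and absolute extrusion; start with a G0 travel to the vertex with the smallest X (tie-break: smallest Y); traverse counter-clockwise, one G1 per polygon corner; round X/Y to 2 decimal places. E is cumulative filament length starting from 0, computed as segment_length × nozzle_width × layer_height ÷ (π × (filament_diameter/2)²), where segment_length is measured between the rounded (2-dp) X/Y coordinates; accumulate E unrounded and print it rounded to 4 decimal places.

At z = 4.16 mm: the 19×22 cube contributes its full rectangle; the 16.5×6.5 cube at (0, 15.5) contributes its full rectangle; Taking the first minus the rest: starting from the 19×22 cube, the 16.5×6.5 cube at (0, 15.5) lies inside it touching the edge (removes its full 107.25 mm²) — 1 connected region; the 18×22.5 cube at (5, -3.5) contributes its full rectangle; Taking the intersection: the 18×22.5 cube at (5, -3.5) partially overlaps the result so far; clipping to the common part keeps 225.75 mm² — 1 connected region; (rotated 60° about Z; rotation is an isometry so areas/perimeters/island counts are preserved). The outline is a single polygon with 6 vertices. Extrusion per mm of travel: 0.4 × 0.32 / (π × 0.875²) = 0.053216. Accumulating E over each segment gives final E = 3.5115.

G0 X-10.92 Y12.08 Z4.16
G1 X2.50 Y4.33 E0.8247
G1 X9.50 Y16.45 E1.5695
G1 X-6.95 Y25.95 E2.5804
G1 X-8.20 Y23.79 E2.7132
G1 X-5.17 Y22.04 E2.8994
G1 X-10.92 Y12.08 E3.5115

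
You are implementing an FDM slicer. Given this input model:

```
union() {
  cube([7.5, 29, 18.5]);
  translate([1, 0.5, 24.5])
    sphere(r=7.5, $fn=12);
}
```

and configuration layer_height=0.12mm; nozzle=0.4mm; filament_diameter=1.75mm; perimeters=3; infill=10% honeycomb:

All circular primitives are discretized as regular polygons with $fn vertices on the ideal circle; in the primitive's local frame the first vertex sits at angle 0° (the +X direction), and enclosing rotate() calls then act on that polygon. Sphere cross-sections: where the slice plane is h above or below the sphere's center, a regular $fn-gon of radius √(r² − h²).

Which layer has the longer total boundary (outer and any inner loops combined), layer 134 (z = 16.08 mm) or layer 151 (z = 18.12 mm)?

Layer 134 (z = 16.08): the 7.5×29 cube contributes its full rectangle (perimeter 73.00 mm); the sphere at (1, 0.5) is not intersected at this z (|z−center|=8.420 > r=7.5); Taking the union: only the 7.5×29 cube is present, so the union is just that shape — boundary = 73.00 mm. So its perimeter = 73.00 mm. Layer 151 (z = 18.12): the 7.5×29 cube contributes its full rectangle (perimeter 73.00 mm); the r=7.5 sphere at (1, 0.5) slices to a regular 12-gon of circumradius 3.943 (√(r²−h²) with h=6.38 from center) (perimeter = 2·12·3.943·sin(180°/12) = 24.49 mm); Merging all regions: the regions partially overlap (shared area 17.91 mm²), so the edge portions inside another operand are dropped and the merged outline is re-measured after clipping — boundary = 80.83 mm. So its perimeter = 80.83 mm. Layer 151 is larger (80.83 vs 73.00 mm).

layer 151 (z = 18.12 mm)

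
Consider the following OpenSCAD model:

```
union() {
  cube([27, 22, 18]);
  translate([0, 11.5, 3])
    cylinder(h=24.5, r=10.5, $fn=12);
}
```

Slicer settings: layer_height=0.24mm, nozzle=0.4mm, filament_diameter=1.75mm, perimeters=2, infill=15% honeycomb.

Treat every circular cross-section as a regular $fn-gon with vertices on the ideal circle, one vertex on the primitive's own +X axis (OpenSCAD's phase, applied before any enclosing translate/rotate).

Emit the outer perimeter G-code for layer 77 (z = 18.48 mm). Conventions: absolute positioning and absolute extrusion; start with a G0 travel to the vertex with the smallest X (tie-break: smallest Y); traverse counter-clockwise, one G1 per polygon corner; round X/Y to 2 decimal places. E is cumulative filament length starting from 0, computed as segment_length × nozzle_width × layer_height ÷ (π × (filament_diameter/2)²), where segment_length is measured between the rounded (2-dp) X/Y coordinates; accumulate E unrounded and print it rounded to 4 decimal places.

G0 X-10.50 Y11.50 Z18.48
G1 X-9.09 Y6.25 E0.2170
G1 X-5.25 Y2.41 E0.4337
G1 X0.00 Y1.00 E0.6507
G1 X5.25 Y2.41 E0.8676
G1 X9.09 Y6.25 E1.0844
G1 X10.50 Y11.50 E1.3013
G1 X9.09 Y16.75 E1.5183
G1 X5.25 Y20.59 E1.7351
G1 X0.00 Y22.00 E1.9520
G1 X-5.25 Y20.59 E2.1690
G1 X-9.09 Y16.75 E2.3857
G1 X-10.50 Y11.50 E2.6027

At z = 18.48 mm: the cube is not intersected at this z (z outside [0, 18]); the cylinder at (0, 11.5): section is a regular 12-gon, circumradius r=10.5; Combining (union): only the r=10.5 cylinder at (0, 11.5) is present, so the union is just that shape — 1 connected region. The outline is a single polygon with 12 vertices. Extrusion per mm of travel: 0.4 × 0.24 / (π × 0.875²) = 0.039912. Accumulating E over each segment gives final E = 2.6027.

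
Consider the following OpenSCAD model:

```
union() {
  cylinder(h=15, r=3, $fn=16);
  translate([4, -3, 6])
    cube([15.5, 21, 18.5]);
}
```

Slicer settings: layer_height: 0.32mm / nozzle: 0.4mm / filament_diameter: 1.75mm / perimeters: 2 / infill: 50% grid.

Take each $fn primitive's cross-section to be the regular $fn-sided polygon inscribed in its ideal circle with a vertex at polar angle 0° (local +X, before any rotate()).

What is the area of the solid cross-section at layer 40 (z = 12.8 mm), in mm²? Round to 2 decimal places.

At z = 12.8 mm: the r=3 cylinder gives a regular 16-gon of circumradius 3 (constant along its height) (area = (16/2)·3.000²·sin(360°/16) = 27.55 mm²); the 15.5×21 cube at (4, -3) contributes its full rectangle (area 325.50 mm²); Taking the union: the 2 present regions are separate (no shared area or edge), so areas and boundary lengths simply add and each stays a separate island — area = 353.05 mm². Overall, the cross-section has 2 separate islands. Net area = 353.05 mm².

353.05 mm²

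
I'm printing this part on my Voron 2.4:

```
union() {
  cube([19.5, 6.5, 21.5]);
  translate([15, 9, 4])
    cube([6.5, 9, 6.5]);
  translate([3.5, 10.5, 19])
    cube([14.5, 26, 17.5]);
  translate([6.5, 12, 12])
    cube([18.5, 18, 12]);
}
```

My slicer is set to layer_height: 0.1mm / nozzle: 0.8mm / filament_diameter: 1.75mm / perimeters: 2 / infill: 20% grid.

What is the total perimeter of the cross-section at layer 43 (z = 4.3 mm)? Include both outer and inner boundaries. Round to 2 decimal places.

At z = 4.3 mm: the cube is present — its section is the full 19.5×6.5 rectangle (perimeter 52.00 mm); the 6.5×9 cube at (15, 9) contributes its full rectangle (perimeter 31.00 mm); the cube at (3.5, 10.5) is absent (z outside [19, 36.5]); the cube at (6.5, 12) is absent (z outside [12, 24]); Taking the union: the 2 present regions are separate (no shared area or edge), so areas and boundary lengths simply add and each stays a separate island — boundary = 83.00 mm. Overall, the cross-section has 2 separate islands. Total boundary length (outer) = 83.00 mm.

83.00 mm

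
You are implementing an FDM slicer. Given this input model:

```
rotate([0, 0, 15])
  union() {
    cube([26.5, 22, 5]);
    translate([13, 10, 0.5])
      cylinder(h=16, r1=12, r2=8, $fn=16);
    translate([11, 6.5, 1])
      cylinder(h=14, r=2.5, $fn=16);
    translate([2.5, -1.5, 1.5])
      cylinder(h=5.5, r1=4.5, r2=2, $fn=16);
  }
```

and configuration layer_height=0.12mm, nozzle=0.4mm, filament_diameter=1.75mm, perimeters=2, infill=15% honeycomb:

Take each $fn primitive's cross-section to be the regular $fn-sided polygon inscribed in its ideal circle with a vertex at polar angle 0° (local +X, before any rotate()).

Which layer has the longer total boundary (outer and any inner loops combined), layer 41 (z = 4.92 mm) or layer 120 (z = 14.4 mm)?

layer 41 (z = 4.92 mm)

Layer 41 (z = 4.92): the cube (footprint 26.5×22) is included at this height (perimeter 97.00 mm); the cone at (13, 10): at t=0.276 of its height the radius interpolates to r₁+(r₂−r₁)t = 10.895, giving a regular 16-gon of that circumradius (perimeter = 2·16·10.895·sin(180°/16) = 68.02 mm); the r=2.5 cylinder at (11, 6.5) contributes a regular 16-gon of circumradius 2.5 (perimeter = 2·16·2.500·sin(180°/16) = 15.61 mm); the cone at (2.5, -1.5) contributes a regular 16-gon of circumradius 2.945 (interpolated between r1=4.5 and r2=2 at t=0.622) (perimeter = 2·16·2.945·sin(180°/16) = 18.39 mm); Merging all regions: the regions partially overlap (shared area 383.48 mm²), so the edge portions inside another operand are dropped and the merged outline is re-measured after clipping — boundary = 104.65 mm; (whole slice rotated 15° about Z — lengths, areas and connectivity unchanged). So its perimeter = 104.65 mm. Layer 120 (z = 14.4): the cube is absent (z outside [0, 5]); the cone at (13, 10): at t=0.869 of its height the radius interpolates to r₁+(r₂−r₁)t = 8.525, giving a regular 16-gon of that circumradius (perimeter = 2·16·8.525·sin(180°/16) = 53.22 mm); the cylinder at (11, 6.5): section is a regular 16-gon, circumradius r=2.5 (perimeter = 2·16·2.500·sin(180°/16) = 15.61 mm); the cone at (2.5, -1.5) does not reach this height (z outside [1.5, 7]); Combining (union): the r=2.5 cylinder at (11, 6.5) lies entirely inside the cone at (13, 10), so the union is just the cone at (13, 10) — boundary = 53.22 mm; (rotated 15° about Z; rotation is an isometry so areas/perimeters/island counts are preserved). So its perimeter = 53.22 mm. Layer 41 is larger (104.65 vs 53.22 mm).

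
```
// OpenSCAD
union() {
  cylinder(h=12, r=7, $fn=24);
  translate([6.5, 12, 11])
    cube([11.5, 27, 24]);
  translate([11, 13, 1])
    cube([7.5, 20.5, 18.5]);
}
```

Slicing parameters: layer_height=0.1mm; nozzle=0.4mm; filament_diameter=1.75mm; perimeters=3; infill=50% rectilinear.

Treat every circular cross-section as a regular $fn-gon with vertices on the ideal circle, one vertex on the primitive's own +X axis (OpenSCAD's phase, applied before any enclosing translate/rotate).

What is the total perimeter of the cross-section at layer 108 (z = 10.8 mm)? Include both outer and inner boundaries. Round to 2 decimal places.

99.86 mm

At z = 10.8 mm: the cylinder: section is a regular 24-gon, circumradius r=7 (perimeter = 2·24·7.000·sin(180°/24) = 43.86 mm); the cube at (6.5, 12) is not intersected at this z (z outside [11, 35]); the cube at (11, 13) is present — its section is the full 7.5×20.5 rectangle (perimeter 56.00 mm); Taking the union: the 2 present regions are separate (no shared area or edge), so areas and boundary lengths simply add and each stays a separate island — boundary = 99.86 mm. Overall, the cross-section has 2 separate islands. Total boundary length (outer) = 99.86 mm.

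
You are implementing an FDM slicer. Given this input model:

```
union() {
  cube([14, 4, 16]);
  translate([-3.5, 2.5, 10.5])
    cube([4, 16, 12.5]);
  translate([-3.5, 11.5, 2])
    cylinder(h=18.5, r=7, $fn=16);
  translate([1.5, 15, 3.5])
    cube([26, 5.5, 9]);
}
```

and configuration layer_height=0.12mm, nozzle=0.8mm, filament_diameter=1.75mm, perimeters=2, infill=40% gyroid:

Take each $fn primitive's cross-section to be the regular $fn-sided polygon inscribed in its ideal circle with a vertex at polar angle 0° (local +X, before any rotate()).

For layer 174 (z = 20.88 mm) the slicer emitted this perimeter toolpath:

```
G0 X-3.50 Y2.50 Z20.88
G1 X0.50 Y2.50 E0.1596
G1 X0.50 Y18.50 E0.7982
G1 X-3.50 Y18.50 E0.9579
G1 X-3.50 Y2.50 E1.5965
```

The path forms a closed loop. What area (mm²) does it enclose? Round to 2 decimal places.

64.00 mm²

Apply the shoelace formula to the sequence of (X, Y) vertices; enclosed area = 64.00 mm².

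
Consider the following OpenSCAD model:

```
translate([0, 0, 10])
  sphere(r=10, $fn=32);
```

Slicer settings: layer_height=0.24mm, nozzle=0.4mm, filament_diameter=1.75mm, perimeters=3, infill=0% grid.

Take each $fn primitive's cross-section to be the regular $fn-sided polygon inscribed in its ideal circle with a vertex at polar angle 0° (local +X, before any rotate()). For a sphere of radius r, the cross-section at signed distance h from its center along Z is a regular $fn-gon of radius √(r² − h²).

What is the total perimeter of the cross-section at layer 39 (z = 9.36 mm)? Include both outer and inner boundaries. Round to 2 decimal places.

At z = 9.36 mm: the r=10 sphere slices to a regular 32-gon of circumradius 9.979 (√(r²−h²) with h=0.64 from center) (perimeter = 2·32·9.979·sin(180°/32) = 62.60 mm). Overall, the cross-section is a single solid region. Total boundary length (outer) = 62.60 mm.

62.60 mm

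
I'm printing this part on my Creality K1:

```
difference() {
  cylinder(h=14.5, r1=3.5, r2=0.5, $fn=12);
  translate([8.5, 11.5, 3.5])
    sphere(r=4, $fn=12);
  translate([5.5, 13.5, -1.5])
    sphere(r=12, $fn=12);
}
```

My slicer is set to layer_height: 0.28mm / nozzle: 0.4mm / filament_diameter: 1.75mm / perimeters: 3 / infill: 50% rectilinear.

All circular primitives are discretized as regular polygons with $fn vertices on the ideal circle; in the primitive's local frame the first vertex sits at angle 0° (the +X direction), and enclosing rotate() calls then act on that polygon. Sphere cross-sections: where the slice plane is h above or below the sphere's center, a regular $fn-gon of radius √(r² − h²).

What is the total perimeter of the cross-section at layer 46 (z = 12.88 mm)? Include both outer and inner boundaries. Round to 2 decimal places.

At z = 12.88 mm: the cone (r1=3.5→r2=0.5) has section circumradius 0.835 here — a regular 12-gon (perimeter = 2·12·0.835·sin(180°/12) = 5.19 mm); the sphere at (8.5, 11.5) is not intersected at this z (|z−center|=9.380 > r=4); the sphere at (5.5, 13.5) does not reach this height (|z−center|=14.380 > r=12); After the difference (first − rest): none of the subtracted shapes is present at this height, so the cone is unchanged — boundary = 5.19 mm. Overall, the cross-section is a single solid region. Total boundary length (outer) = 5.19 mm.

5.19 mm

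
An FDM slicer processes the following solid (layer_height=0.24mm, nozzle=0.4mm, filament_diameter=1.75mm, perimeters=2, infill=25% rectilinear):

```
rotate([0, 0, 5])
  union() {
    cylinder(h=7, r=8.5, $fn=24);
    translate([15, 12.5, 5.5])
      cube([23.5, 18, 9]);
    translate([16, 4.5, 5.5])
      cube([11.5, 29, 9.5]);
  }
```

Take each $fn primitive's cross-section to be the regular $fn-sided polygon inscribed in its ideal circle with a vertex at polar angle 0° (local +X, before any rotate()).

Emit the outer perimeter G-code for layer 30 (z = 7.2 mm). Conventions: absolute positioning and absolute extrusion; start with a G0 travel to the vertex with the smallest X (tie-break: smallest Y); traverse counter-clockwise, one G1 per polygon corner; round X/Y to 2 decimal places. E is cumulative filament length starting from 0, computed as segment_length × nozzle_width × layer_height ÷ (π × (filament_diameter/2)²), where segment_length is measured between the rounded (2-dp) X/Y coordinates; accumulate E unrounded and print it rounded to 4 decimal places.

At z = 7.2 mm: the cylinder is not intersected at this z (z outside [0, 7]); the cube at (15, 12.5) (footprint 23.5×18) is included at this height; the 11.5×29 cube at (16, 4.5) contributes its full rectangle; Merging all regions: the regions partially overlap (shared area 207.00 mm²), so overlapping operands fuse into one piece — 1 connected region; (rotated 5° about Z; rotation is an isometry so areas/perimeters/island counts are preserved). The outline is a single polygon with 12 vertices. Extrusion per mm of travel: 0.4 × 0.24 / (π × 0.875²) = 0.039912. Accumulating E over each segment gives final E = 4.1907.

G0 X12.28 Y31.69 Z7.20
G1 X13.85 Y13.76 E0.7184
G1 X14.85 Y13.85 E0.7584
G1 X15.55 Y5.88 E1.0778
G1 X27.00 Y6.88 E1.5365
G1 X26.31 Y14.85 E1.8558
G1 X37.26 Y15.81 E2.2945
G1 X35.70 Y33.74 E3.0128
G1 X24.74 Y32.78 E3.4519
G1 X24.48 Y35.77 E3.5717
G1 X13.02 Y34.77 E4.0309
G1 X13.28 Y31.78 E4.1506
G1 X12.28 Y31.69 E4.1907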